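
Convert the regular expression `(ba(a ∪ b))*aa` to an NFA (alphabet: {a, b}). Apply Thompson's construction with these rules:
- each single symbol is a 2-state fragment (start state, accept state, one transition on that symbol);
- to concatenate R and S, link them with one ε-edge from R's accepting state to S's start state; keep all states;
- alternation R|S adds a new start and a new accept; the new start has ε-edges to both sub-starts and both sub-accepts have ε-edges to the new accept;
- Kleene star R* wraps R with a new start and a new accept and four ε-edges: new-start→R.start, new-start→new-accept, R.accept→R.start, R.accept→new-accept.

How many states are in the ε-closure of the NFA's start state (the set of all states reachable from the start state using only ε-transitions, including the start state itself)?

4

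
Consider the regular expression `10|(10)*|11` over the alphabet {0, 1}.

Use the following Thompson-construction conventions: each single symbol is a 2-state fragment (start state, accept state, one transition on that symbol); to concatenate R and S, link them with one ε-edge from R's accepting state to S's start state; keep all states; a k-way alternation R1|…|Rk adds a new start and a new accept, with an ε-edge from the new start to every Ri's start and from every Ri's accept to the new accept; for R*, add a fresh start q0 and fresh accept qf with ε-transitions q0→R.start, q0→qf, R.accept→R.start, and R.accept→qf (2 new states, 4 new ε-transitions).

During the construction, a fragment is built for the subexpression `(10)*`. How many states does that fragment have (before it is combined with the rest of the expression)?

Fragment for `(10)*`:
Each of the 2 symbol leaves contributes a 2-state fragment.
  10 → 4 states
  (10)* → 6 states

6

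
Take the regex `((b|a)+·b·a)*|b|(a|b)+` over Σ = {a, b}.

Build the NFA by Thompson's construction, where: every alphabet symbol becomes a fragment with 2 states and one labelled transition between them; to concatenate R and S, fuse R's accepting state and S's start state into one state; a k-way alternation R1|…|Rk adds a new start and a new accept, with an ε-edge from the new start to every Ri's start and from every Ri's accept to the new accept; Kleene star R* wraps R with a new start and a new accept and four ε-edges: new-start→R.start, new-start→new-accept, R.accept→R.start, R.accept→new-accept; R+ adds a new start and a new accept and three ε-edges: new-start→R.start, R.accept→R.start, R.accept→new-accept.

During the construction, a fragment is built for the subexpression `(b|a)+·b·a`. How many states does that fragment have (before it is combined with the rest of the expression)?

10

Fragment for `(b|a)+·b·a`:
Each of the 4 symbol leaves contributes a 2-state fragment.
  b|a = 6 states
  (b|a)+ = 8 states
  (b|a)+·b·a = 10 states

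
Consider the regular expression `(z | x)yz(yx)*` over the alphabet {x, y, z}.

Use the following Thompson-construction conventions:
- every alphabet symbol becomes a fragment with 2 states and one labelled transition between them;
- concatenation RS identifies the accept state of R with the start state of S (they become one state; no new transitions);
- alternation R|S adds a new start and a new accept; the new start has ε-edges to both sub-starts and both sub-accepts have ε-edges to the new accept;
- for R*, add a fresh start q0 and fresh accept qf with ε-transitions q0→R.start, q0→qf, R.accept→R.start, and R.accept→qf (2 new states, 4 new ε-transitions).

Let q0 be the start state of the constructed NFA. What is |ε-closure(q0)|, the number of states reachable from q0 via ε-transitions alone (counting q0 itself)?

3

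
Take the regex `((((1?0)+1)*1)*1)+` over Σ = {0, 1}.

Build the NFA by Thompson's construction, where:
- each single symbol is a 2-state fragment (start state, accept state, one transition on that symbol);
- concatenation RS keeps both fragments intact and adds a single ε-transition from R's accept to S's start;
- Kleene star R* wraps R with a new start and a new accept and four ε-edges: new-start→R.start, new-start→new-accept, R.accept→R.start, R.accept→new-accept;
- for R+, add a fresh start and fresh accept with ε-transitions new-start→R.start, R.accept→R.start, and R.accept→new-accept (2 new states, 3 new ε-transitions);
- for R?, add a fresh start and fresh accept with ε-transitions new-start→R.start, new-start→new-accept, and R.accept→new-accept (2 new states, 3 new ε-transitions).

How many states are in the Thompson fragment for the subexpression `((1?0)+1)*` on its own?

Fragment for `((1?0)+1)*`:
Each of the 3 symbol leaves contributes a 2-state fragment.
  1? : 4 states
  1?0 : 6 states
  (1?0)+ : 8 states
  (1?0)+1 : 10 states
  ((1?0)+1)* : 12 states

12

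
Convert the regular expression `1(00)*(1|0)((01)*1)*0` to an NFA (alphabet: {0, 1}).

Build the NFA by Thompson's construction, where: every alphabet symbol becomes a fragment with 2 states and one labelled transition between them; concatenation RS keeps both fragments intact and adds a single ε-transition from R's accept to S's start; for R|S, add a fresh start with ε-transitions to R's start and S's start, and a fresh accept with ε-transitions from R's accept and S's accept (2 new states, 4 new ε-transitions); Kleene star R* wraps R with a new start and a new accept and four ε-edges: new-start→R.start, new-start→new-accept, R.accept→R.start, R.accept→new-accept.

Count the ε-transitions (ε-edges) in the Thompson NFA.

23

By structural recursion:
Each of the 9 symbol leaves contributes 0 ε-transitions.
  00 = 1 ε-transition
  (00)* = 5 ε-transitions
  1|0 = 4 ε-transitions
  01 = 1 ε-transition
  (01)* = 5 ε-transitions
  (01)*1 = 6 ε-transitions
  ((01)*1)* = 10 ε-transitions
  1(00)*(1|0)((01)*1)*0 = 23 ε-transitions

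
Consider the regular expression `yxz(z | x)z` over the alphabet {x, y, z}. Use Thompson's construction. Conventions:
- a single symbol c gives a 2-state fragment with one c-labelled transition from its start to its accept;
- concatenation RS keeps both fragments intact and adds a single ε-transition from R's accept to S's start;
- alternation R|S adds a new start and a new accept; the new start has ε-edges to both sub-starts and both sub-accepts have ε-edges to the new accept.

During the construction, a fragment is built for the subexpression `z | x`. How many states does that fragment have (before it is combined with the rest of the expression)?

6

Fragment for `z | x`:
Each of the 2 symbol leaves contributes a 2-state fragment.
  z | x = 6 states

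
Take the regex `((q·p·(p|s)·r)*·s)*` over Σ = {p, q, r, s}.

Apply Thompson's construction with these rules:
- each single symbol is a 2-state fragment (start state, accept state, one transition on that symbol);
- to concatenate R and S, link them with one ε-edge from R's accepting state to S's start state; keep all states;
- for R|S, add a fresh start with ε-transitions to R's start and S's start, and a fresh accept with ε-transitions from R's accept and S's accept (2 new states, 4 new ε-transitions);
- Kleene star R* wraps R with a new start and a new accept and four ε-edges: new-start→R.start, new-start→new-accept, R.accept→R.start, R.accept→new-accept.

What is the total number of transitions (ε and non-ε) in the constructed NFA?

22

Per subexpression:
Each of the 6 symbol leaves contributes 1 transition (1 symbol, 0 ε).
  p|s : 6 transitions (2 symbol, 4 ε)
  q·p·(p|s)·r : 12 transitions (5 symbol, 7 ε)
  (q·p·(p|s)·r)* : 16 transitions (5 symbol, 11 ε)
  (q·p·(p|s)·r)*·s : 18 transitions (6 symbol, 12 ε)
  ((q·p·(p|s)·r)*·s)* : 22 transitions (6 symbol, 16 ε)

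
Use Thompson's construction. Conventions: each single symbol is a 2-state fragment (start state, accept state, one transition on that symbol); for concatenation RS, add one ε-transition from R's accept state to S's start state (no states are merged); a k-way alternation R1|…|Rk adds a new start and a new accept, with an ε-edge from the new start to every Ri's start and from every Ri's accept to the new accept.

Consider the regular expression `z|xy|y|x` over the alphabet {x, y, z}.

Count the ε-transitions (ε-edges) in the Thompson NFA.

9

Bottom-up over the parse tree:
Each of the 5 symbol leaves contributes 0 ε-transitions.
  xy — 1 ε-transition
  z|xy|y|x — 9 ε-transitions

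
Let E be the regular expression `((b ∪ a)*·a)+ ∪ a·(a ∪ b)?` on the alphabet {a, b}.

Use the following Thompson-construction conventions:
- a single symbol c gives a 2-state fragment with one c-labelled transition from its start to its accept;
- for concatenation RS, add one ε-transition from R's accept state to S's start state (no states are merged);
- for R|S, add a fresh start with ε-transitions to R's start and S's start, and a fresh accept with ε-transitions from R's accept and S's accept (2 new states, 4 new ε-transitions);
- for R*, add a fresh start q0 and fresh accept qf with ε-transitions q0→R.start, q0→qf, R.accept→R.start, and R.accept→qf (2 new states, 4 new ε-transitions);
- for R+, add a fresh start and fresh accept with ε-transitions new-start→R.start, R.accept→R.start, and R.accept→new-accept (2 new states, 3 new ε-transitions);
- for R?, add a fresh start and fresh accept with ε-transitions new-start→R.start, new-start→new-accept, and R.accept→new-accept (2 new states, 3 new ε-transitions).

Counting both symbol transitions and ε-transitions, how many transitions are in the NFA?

30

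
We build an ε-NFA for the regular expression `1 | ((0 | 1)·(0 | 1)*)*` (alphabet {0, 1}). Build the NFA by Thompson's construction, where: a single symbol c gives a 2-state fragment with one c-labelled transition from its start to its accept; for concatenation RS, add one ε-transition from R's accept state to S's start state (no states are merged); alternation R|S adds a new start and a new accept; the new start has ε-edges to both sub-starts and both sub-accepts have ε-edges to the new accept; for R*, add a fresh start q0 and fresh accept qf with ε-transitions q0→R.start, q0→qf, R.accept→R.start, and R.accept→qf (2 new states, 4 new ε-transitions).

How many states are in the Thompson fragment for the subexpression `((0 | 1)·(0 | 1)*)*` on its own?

Fragment for `((0 | 1)·(0 | 1)*)*`:
Each of the 4 symbol leaves contributes a 2-state fragment.
  0 | 1 : 6 states
  0 | 1 : 6 states
  (0 | 1)* : 8 states
  (0 | 1)·(0 | 1)* : 14 states
  ((0 | 1)·(0 | 1)*)* : 16 states

16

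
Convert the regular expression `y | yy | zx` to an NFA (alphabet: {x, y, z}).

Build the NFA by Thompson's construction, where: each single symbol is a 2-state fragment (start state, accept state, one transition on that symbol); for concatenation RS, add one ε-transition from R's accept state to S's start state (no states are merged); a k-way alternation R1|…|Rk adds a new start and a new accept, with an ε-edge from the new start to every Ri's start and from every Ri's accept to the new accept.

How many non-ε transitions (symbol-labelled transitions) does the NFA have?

5

Recursing over subexpressions:
Each of the 5 symbol leaves contributes exactly 1 symbol transition.
  yy : 2 symbol transitions
  zx : 2 symbol transitions
  y | yy | zx : 5 symbol transitions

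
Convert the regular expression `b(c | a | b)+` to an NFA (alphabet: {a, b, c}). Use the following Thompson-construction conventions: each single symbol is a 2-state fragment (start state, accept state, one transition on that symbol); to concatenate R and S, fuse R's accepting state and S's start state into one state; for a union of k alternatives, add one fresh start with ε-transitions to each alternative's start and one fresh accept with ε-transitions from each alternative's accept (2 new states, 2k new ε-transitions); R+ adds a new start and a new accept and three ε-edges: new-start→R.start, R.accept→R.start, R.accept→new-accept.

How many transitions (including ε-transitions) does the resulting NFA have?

Per subexpression:
Each of the 4 symbol leaves contributes 1 transition (1 symbol, 0 ε).
  c | a | b → 9 transitions (3 symbol, 6 ε)
  (c | a | b)+ → 12 transitions (3 symbol, 9 ε)
  b(c | a | b)+ → 13 transitions (4 symbol, 9 ε)

13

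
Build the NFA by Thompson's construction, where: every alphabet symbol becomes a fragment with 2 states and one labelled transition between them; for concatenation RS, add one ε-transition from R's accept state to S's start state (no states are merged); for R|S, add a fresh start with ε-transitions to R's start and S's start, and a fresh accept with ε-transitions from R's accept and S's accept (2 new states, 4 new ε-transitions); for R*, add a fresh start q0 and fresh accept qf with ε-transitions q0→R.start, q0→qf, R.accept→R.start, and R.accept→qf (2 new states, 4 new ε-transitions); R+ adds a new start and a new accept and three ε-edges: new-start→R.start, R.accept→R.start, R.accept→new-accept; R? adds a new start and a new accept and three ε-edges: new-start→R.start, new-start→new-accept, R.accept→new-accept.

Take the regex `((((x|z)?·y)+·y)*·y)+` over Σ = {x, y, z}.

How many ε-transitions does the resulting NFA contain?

20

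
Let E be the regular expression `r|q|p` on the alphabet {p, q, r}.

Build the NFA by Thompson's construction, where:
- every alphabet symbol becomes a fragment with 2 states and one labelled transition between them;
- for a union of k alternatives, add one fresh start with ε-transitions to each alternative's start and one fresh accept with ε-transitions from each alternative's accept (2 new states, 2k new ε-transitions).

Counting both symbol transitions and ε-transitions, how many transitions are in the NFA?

By structural recursion:
Each of the 3 symbol leaves contributes 1 transition (1 symbol, 0 ε).
  r|q|p = 9 transitions (3 symbol, 6 ε)

9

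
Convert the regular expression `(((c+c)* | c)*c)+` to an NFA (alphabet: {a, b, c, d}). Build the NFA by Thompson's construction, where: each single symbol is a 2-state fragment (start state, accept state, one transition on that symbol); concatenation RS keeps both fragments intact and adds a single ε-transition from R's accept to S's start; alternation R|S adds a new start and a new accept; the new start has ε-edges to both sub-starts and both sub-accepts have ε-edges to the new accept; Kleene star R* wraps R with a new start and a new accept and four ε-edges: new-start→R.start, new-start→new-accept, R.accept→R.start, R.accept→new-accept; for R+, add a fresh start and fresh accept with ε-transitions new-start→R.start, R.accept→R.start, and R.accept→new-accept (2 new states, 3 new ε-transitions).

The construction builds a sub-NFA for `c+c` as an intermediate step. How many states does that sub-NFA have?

6

Fragment for `c+c`:
Each of the 2 symbol leaves contributes a 2-state fragment.
  c+ = 4 states
  c+c = 6 states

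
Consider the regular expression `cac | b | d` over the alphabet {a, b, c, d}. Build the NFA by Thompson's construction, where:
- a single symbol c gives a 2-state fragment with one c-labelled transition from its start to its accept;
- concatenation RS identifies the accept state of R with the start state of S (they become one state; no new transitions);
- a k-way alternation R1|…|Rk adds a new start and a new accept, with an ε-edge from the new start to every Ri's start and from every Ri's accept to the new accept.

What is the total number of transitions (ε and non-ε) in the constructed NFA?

Bottom-up over the parse tree:
Each of the 5 symbol leaves contributes 1 transition (1 symbol, 0 ε).
  cac — 3 transitions (3 symbol, 0 ε)
  cac | b | d — 11 transitions (5 symbol, 6 ε)

11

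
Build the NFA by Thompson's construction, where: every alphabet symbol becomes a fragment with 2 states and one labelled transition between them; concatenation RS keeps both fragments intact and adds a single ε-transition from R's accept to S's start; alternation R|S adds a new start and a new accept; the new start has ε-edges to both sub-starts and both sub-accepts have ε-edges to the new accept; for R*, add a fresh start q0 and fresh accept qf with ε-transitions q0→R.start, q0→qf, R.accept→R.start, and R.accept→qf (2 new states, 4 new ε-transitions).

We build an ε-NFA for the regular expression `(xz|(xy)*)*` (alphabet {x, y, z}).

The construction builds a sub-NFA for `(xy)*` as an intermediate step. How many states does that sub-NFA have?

6

Fragment for `(xy)*`:
Each of the 2 symbol leaves contributes a 2-state fragment.
  xy : 4 states
  (xy)* : 6 states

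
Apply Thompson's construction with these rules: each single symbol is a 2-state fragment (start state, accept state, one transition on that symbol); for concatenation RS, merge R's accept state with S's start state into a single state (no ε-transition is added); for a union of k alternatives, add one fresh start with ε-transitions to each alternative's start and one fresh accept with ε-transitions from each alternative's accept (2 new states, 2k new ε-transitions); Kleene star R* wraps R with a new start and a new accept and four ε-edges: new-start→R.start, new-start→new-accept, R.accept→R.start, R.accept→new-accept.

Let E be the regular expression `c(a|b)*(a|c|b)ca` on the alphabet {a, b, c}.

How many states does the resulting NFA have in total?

Bottom-up over the parse tree:
Each of the 8 symbol leaves contributes a 2-state fragment.
  a|b → 6 states
  (a|b)* → 8 states
  a|c|b → 8 states
  c(a|b)*(a|c|b)ca → 18 states

18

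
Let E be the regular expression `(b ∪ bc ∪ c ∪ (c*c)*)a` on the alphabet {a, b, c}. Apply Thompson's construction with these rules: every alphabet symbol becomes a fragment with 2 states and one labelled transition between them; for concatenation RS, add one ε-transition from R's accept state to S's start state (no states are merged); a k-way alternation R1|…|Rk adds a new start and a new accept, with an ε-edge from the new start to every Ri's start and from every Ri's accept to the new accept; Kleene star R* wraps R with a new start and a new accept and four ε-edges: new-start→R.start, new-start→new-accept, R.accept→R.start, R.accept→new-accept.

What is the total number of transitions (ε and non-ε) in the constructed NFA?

26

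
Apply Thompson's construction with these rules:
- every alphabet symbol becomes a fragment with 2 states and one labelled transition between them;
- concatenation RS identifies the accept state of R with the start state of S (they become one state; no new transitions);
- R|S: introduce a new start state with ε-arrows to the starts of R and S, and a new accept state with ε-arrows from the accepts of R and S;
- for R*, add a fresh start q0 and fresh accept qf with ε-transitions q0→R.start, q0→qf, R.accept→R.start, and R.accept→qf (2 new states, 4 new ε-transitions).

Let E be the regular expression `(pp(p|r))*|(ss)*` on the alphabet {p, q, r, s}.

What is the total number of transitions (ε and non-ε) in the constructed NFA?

By structural recursion:
Each of the 6 symbol leaves contributes 1 transition (1 symbol, 0 ε).
  p|r : 6 transitions (2 symbol, 4 ε)
  pp(p|r) : 8 transitions (4 symbol, 4 ε)
  (pp(p|r))* : 12 transitions (4 symbol, 8 ε)
  ss : 2 transitions (2 symbol, 0 ε)
  (ss)* : 6 transitions (2 symbol, 4 ε)
  (pp(p|r))*|(ss)* : 22 transitions (6 symbol, 16 ε)

22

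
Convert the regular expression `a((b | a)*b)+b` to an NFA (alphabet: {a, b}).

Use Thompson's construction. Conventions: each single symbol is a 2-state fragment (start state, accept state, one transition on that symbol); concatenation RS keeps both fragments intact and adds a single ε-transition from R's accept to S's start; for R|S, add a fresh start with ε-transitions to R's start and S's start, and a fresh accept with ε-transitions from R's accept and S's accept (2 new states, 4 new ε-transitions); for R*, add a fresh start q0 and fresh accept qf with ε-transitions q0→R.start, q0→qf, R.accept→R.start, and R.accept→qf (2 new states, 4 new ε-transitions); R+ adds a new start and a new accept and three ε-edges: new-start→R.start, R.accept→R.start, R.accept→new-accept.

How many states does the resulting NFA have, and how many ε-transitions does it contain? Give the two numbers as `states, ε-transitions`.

16, 14

Bottom-up over the parse tree:
Each of the 5 symbol leaves contributes 2 states and 0 ε-transitions.
  b | a = 6 states, 4 ε-transitions
  (b | a)* = 8 states, 8 ε-transitions
  (b | a)*b = 10 states, 9 ε-transitions
  ((b | a)*b)+ = 12 states, 12 ε-transitions
  a((b | a)*b)+b = 16 states, 14 ε-transitions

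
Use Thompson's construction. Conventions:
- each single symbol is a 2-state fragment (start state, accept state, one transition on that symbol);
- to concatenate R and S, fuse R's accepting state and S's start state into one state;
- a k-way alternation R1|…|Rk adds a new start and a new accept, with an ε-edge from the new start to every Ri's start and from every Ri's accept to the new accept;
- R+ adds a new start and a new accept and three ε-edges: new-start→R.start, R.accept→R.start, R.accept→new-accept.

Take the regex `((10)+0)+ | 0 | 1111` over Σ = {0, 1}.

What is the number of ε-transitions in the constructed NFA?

12

By structural recursion:
Each of the 8 symbol leaves contributes 0 ε-transitions.
  10 = 0 ε-transitions
  (10)+ = 3 ε-transitions
  (10)+0 = 3 ε-transitions
  ((10)+0)+ = 6 ε-transitions
  1111 = 0 ε-transitions
  ((10)+0)+ | 0 | 1111 = 12 ε-transitions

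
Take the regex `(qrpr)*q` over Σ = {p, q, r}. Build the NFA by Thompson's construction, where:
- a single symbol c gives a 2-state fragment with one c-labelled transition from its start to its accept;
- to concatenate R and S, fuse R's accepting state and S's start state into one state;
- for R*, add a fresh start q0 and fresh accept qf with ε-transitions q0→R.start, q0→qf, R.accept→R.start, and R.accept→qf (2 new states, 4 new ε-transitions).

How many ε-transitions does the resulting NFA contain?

4

Per subexpression:
Each of the 5 symbol leaves contributes 0 ε-transitions.
  qrpr = 0 ε-transitions
  (qrpr)* = 4 ε-transitions
  (qrpr)*q = 4 ε-transitions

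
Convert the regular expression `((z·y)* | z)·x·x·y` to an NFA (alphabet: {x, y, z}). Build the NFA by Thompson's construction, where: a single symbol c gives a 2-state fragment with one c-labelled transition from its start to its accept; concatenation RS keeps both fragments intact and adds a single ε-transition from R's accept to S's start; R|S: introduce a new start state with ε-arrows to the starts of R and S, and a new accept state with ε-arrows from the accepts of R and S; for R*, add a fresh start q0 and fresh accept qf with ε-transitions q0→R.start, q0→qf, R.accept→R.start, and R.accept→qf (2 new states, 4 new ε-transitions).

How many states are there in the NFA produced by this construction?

16

Per subexpression:
Each of the 6 symbol leaves contributes a 2-state fragment.
  z·y — 4 states
  (z·y)* — 6 states
  (z·y)* | z — 10 states
  ((z·y)* | z)·x·x·y — 16 states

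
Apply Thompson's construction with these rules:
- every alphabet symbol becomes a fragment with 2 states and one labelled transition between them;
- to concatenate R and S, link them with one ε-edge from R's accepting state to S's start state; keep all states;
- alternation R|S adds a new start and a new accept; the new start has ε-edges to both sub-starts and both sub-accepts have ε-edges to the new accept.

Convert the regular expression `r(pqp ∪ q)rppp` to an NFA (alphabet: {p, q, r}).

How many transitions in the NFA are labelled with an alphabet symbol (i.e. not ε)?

Recursing over subexpressions:
Each of the 9 symbol leaves contributes exactly 1 symbol transition.
  pqp → 3 symbol transitions
  pqp ∪ q → 4 symbol transitions
  r(pqp ∪ q)rppp → 9 symbol transitions

9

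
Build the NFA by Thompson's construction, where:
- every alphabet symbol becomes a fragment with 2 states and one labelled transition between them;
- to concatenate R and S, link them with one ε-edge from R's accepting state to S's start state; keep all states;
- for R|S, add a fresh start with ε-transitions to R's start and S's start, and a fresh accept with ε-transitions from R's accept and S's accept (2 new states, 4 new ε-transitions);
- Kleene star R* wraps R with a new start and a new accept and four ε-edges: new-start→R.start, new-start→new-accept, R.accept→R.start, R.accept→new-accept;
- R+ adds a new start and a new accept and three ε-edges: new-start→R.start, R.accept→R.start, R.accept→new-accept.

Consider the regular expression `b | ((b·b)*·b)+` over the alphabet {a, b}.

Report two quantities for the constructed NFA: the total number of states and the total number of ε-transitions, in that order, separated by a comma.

Bottom-up over the parse tree:
Each of the 4 symbol leaves contributes 2 states and 0 ε-transitions.
  b·b — 4 states, 1 ε-transition
  (b·b)* — 6 states, 5 ε-transitions
  (b·b)*·b — 8 states, 6 ε-transitions
  ((b·b)*·b)+ — 10 states, 9 ε-transitions
  b | ((b·b)*·b)+ — 14 states, 13 ε-transitions

14, 13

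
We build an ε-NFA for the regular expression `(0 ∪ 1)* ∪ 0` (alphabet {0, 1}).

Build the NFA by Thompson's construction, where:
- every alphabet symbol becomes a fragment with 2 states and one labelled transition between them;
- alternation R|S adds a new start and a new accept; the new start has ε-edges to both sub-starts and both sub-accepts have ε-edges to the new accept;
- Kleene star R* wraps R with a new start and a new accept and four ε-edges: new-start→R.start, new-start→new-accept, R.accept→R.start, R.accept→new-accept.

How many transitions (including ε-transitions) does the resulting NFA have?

15

By structural recursion:
Each of the 3 symbol leaves contributes 1 transition (1 symbol, 0 ε).
  0 ∪ 1 = 6 transitions (2 symbol, 4 ε)
  (0 ∪ 1)* = 10 transitions (2 symbol, 8 ε)
  (0 ∪ 1)* ∪ 0 = 15 transitions (3 symbol, 12 ε)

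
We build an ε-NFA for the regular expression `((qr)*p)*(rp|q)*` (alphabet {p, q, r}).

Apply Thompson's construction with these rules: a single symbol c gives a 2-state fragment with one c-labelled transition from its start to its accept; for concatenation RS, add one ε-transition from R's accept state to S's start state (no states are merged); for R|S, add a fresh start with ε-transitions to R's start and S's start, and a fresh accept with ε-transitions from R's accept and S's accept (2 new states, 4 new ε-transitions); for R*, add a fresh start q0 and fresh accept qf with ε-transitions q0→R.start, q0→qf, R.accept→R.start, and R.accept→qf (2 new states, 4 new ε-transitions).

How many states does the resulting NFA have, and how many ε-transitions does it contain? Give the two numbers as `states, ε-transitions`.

Bottom-up over the parse tree:
Each of the 6 symbol leaves contributes 2 states and 0 ε-transitions.
  qr → 4 states, 1 ε-transition
  (qr)* → 6 states, 5 ε-transitions
  (qr)*p → 8 states, 6 ε-transitions
  ((qr)*p)* → 10 states, 10 ε-transitions
  rp → 4 states, 1 ε-transition
  rp|q → 8 states, 5 ε-transitions
  (rp|q)* → 10 states, 9 ε-transitions
  ((qr)*p)*(rp|q)* → 20 states, 20 ε-transitions

20, 20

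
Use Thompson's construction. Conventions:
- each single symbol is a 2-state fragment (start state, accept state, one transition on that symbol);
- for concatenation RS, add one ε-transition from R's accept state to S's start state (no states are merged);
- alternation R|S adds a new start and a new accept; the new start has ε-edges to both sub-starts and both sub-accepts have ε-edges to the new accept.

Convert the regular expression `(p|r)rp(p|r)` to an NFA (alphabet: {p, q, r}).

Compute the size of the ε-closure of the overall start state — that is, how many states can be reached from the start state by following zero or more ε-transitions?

3

Let C(F) = |ε-closure(F.start)| within fragment F, and note whether F accepts ε. Symbol fragments have C = 1 and do not accept ε. Then:
  p|r — |closure| = 1 + 1 + 1 = 3 (the new accept is not ε-reachable since no branch accepts ε)
  p|r — new start ε-reaches every alternative's start; none of them accept ε, so the new accept is not reached: |closure| = 1 + 1 + 1 = 3
  (p|r)rp(p|r) — |closure| equals the left operand's closure size = 3 (its accept is not ε-reachable, so the closure stops there)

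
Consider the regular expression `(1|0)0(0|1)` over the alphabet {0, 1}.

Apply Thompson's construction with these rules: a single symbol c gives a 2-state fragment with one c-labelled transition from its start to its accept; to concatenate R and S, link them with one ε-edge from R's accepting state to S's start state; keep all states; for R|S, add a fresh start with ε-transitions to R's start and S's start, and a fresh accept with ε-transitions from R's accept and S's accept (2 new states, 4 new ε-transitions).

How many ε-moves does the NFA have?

10

By structural recursion:
Each of the 5 symbol leaves contributes 0 ε-transitions.
  1|0 — 4 ε-transitions
  0|1 — 4 ε-transitions
  (1|0)0(0|1) — 10 ε-transitions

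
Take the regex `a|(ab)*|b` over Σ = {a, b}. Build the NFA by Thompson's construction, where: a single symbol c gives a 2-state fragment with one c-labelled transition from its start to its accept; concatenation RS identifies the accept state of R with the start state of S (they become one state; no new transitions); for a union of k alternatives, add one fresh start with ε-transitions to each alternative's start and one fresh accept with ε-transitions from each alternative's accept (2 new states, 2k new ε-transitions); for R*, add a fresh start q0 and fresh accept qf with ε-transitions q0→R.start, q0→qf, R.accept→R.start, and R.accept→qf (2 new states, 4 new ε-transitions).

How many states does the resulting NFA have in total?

11

Bottom-up over the parse tree:
Each of the 4 symbol leaves contributes a 2-state fragment.
  ab → 3 states
  (ab)* → 5 states
  a|(ab)*|b → 11 states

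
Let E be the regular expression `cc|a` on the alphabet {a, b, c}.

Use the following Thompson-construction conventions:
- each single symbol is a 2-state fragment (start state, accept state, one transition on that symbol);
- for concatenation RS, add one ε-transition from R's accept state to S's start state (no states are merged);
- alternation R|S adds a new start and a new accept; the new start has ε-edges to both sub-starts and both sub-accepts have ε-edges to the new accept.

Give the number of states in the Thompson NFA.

Per subexpression:
Each of the 3 symbol leaves contributes a 2-state fragment.
  cc = 4 states
  cc|a = 8 states

8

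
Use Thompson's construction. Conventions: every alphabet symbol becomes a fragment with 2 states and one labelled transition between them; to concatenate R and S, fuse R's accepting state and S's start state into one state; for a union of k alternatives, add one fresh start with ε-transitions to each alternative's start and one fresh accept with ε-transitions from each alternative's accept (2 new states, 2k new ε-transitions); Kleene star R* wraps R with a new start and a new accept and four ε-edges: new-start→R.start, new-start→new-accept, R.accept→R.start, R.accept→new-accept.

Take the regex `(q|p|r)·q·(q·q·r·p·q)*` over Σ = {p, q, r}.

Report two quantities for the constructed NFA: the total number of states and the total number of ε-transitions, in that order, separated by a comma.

Recursing over subexpressions:
Each of the 9 symbol leaves contributes 2 states and 0 ε-transitions.
  q|p|r → 8 states, 6 ε-transitions
  q·q·r·p·q → 6 states, 0 ε-transitions
  (q·q·r·p·q)* → 8 states, 4 ε-transitions
  (q|p|r)·q·(q·q·r·p·q)* → 16 states, 10 ε-transitions

16, 10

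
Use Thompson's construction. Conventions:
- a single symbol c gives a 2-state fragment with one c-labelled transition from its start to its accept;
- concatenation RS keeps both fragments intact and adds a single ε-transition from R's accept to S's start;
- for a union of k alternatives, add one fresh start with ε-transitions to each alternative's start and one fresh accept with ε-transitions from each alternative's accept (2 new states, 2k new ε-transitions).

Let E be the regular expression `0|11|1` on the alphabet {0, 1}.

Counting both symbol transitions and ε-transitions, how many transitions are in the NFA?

By structural recursion:
Each of the 4 symbol leaves contributes 1 transition (1 symbol, 0 ε).
  11 → 3 transitions (2 symbol, 1 ε)
  0|11|1 → 11 transitions (4 symbol, 7 ε)

11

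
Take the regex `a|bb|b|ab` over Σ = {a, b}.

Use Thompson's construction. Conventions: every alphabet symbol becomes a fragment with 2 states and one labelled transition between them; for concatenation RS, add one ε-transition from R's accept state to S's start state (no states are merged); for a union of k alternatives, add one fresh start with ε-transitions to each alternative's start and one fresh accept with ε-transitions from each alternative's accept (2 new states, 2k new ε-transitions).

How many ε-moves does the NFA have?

10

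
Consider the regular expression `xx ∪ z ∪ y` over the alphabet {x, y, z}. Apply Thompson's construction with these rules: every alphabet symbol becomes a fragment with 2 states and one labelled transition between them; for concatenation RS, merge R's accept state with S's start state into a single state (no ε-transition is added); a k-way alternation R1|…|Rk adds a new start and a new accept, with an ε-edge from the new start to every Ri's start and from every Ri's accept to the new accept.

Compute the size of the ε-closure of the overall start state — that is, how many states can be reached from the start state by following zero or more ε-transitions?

4

Work bottom-up. For each fragment F, track |ε-closure(F.start)| and whether F's accept lies in that closure (i.e. whether F accepts ε). A single-symbol fragment has closure size 1 and does not accept ε.
  xx → |closure| equals the left operand's closure size = 1 (its accept is not ε-reachable, so the closure stops there)
  xx ∪ z ∪ y → new start ε-reaches every alternative's start; none of them accept ε, so the new accept is not reached: |closure| = 1 + 1 + 1 + 1 = 4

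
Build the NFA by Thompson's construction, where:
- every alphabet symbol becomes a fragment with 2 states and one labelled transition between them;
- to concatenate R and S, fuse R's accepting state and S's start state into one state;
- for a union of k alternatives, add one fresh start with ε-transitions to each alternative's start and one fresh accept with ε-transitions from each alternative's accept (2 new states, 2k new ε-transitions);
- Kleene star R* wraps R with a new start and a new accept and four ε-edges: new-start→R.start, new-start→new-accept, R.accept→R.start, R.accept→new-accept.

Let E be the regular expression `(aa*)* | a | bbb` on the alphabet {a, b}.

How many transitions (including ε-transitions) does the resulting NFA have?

20

Per subexpression:
Each of the 6 symbol leaves contributes 1 transition (1 symbol, 0 ε).
  a* — 5 transitions (1 symbol, 4 ε)
  aa* — 6 transitions (2 symbol, 4 ε)
  (aa*)* — 10 transitions (2 symbol, 8 ε)
  bbb — 3 transitions (3 symbol, 0 ε)
  (aa*)* | a | bbb — 20 transitions (6 symbol, 14 ε)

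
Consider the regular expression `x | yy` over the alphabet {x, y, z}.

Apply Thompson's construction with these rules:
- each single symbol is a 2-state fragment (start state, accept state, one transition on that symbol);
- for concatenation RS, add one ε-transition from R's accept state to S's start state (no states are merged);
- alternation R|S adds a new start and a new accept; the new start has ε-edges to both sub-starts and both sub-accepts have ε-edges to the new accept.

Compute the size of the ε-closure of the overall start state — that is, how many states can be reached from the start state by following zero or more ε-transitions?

3

Work bottom-up. For each fragment F, track |ε-closure(F.start)| and whether F's accept lies in that closure (i.e. whether F accepts ε). A single-symbol fragment has closure size 1 and does not accept ε.
  yy — |ε-closure| equals the left operand's closure size = 1 (its accept is not ε-reachable, so the closure stops there)
  x | yy — new start ε-reaches every alternative's start; none of them accept ε, so the new accept is not reached: |ε-closure| = 1 + 1 + 1 = 3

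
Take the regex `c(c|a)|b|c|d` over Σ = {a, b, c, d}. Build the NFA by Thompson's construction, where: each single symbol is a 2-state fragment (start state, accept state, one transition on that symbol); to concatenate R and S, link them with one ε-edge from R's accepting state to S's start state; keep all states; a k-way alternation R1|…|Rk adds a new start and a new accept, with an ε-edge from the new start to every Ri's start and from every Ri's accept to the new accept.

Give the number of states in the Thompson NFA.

Per subexpression:
Each of the 6 symbol leaves contributes a 2-state fragment.
  c|a = 6 states
  c(c|a) = 8 states
  c(c|a)|b|c|d = 16 states

16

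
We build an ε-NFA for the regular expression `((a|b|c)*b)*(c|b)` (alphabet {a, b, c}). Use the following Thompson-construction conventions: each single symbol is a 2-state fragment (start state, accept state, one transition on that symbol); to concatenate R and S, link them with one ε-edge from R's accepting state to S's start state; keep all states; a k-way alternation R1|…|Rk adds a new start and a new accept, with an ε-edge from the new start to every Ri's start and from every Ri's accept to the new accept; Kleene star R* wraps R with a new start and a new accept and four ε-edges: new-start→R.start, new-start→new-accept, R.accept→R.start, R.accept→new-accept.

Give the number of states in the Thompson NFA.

20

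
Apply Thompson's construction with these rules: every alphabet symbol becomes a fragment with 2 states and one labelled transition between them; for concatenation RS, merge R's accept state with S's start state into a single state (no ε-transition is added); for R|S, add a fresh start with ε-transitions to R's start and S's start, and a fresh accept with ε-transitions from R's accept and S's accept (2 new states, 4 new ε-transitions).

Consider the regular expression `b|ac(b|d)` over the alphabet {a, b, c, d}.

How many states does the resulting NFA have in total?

12

Per subexpression:
Each of the 5 symbol leaves contributes a 2-state fragment.
  b|d : 6 states
  ac(b|d) : 8 states
  b|ac(b|d) : 12 states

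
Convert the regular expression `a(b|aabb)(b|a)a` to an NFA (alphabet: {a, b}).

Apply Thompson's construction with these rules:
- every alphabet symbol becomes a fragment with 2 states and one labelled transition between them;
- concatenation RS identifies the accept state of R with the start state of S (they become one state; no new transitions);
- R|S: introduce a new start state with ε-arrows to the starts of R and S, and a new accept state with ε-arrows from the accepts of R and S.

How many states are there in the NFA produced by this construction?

16

Building bottom-up:
Each of the 9 symbol leaves contributes a 2-state fragment.
  aabb — 5 states
  b|aabb — 9 states
  b|a — 6 states
  a(b|aabb)(b|a)a — 16 states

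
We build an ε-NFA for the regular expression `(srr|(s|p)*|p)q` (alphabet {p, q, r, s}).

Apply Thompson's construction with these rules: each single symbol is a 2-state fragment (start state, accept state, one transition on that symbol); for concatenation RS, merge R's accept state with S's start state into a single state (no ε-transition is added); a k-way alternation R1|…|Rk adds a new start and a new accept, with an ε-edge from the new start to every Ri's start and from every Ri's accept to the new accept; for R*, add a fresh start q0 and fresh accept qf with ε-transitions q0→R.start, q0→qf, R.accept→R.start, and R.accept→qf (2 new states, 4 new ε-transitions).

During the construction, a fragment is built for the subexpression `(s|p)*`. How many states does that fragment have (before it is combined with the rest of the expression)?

8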